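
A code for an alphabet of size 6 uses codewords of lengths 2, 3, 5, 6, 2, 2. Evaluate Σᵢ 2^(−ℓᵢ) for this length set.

With common denominator 2^6 = 64: Σ 2^(−ℓᵢ) = 16/64 + 8/64 + 2/64 + 1/64 + 16/64 + 16/64 = 59/64 = 0.921875.

0.921875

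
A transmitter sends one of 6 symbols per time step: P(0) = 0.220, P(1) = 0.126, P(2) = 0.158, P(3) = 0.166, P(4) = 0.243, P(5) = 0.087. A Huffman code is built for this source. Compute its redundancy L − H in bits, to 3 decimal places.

0.027 bits

Entropy H = −Σ p log₂ p ≈ 2.5102 bits.
Huffman merges: 87/1000+63/500→213/1000; 79/500+83/500→81/250; 213/1000+11/50→433/1000; 243/1000+81/250→567/1000; 433/1000+567/1000→1. L = 2537/1000 ≈ 2.5370.
L − H = 2.5370 − 2.5102 = 0.027 bits.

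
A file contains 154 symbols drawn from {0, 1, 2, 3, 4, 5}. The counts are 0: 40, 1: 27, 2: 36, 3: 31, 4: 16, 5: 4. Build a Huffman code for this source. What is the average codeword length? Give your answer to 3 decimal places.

2.435 bits/symbol

Probabilities are the counts divided by 154.
Repeatedly combine the two least-probable nodes; the expected code length is the sum of the merged weights.
merge 2/77 + 8/77 → 10/77
merge 10/77 + 27/154 → 47/154
merge 31/154 + 18/77 → 67/154
merge 20/77 + 47/154 → 87/154
merge 67/154 + 87/154 → 1
L = 10/77 + 47/154 + 67/154 + 87/154 + 1 = 375/154 ≈ 2.435 bits/symbol.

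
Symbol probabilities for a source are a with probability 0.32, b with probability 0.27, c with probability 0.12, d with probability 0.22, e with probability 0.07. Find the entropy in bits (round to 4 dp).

2.1523 bits

H = −Σ pᵢ log₂ pᵢ.
−0.32·log₂(0.32) = 0.5260
−0.27·log₂(0.27) = 0.5100
−0.12·log₂(0.12) = 0.3671
−0.22·log₂(0.22) = 0.4806
−0.07·log₂(0.07) = 0.2686
Sum ≈ 2.1523 → 2.1523 bits.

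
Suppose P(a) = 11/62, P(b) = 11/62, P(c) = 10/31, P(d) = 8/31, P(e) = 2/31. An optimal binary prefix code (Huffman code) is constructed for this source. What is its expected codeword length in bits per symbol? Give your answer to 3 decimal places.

Repeatedly combine the two least-probable nodes; the expected code length is the sum of the merged weights.
merge 2/31 + 11/62 → 15/62
merge 11/62 + 15/62 → 13/31
merge 8/31 + 10/31 → 18/31
merge 13/31 + 18/31 → 1
L = 15/62 + 13/31 + 18/31 + 1 = 139/62 ≈ 2.242 bits/symbol.

2.242 bits/symbol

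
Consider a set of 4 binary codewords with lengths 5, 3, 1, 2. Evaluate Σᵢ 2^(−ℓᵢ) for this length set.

With common denominator 2^5 = 32: Σ 2^(−ℓᵢ) = 1/32 + 4/32 + 16/32 + 8/32 = 29/32 = 0.90625.

0.90625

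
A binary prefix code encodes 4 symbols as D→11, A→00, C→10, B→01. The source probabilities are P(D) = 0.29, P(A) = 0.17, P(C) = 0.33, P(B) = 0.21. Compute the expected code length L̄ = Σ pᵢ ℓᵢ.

L̄ = Σ pᵢ·ℓᵢ = 0.29·2 + 0.17·2 + 0.33·2 + 0.21·2 = 2 bits/symbol.

2 bits/symbol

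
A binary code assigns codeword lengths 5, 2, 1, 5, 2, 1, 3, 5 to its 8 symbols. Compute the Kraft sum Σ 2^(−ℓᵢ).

With common denominator 2^5 = 32: Σ 2^(−ℓᵢ) = 1/32 + 8/32 + 16/32 + 1/32 + 8/32 + 16/32 + 4/32 + 1/32 = 55/32 = 1.71875.

1.71875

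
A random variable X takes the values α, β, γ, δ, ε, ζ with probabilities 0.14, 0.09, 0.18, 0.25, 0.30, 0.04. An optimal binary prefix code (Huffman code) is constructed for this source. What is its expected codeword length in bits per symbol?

2.4 bits/symbol

Repeatedly combine the two least-probable nodes; the expected code length is the sum of the merged weights.
merge 1/25 + 9/100 → 13/100
merge 13/100 + 7/50 → 27/100
merge 9/50 + 1/4 → 43/100
merge 27/100 + 3/10 → 57/100
merge 43/100 + 57/100 → 1
L = 13/100 + 27/100 + 43/100 + 57/100 + 1 = 12/5 = 2.4 bits/symbol.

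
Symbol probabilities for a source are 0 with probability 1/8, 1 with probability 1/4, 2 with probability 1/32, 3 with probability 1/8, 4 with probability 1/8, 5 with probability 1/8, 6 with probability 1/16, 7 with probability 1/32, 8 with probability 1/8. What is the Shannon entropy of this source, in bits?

Each probability is a power of 1/2, so log₂(1/p) is an integer.
H = Σ p·log₂(1/p) = 1/8·3 + 1/4·2 + 1/32·5 + 1/8·3 + 1/8·3 + 1/8·3 + 1/16·4 + 1/32·5 + 1/8·3 = 2.9375 bits.

2.9375 bits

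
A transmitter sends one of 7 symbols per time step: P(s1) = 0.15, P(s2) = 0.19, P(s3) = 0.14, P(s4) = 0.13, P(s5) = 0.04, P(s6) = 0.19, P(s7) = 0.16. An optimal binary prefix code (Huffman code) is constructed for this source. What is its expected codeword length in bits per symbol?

2.79 bits/symbol

Repeatedly combine the two least-probable nodes; the expected code length is the sum of the merged weights.
merge 1/25 + 13/100 → 17/100
merge 7/50 + 3/20 → 29/100
merge 4/25 + 17/100 → 33/100
merge 19/100 + 19/100 → 19/50
merge 29/100 + 33/100 → 31/50
merge 19/50 + 31/50 → 1
L = 17/100 + 29/100 + 33/100 + 19/50 + 31/50 + 1 = 279/100 = 2.79 bits/symbol.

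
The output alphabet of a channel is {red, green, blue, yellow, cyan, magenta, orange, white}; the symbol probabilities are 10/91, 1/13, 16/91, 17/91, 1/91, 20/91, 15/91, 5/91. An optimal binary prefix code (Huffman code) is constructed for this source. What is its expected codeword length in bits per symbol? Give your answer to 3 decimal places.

2.802 bits/symbol

Repeatedly combine the two least-probable nodes; the expected code length is the sum of the merged weights.
merge 1/91 + 5/91 → 6/91
merge 6/91 + 1/13 → 1/7
merge 10/91 + 1/7 → 23/91
merge 15/91 + 16/91 → 31/91
merge 17/91 + 20/91 → 37/91
merge 23/91 + 31/91 → 54/91
merge 37/91 + 54/91 → 1
L = 6/91 + 1/7 + 23/91 + 31/91 + 37/91 + 54/91 + 1 = 255/91 ≈ 2.802 bits/symbol.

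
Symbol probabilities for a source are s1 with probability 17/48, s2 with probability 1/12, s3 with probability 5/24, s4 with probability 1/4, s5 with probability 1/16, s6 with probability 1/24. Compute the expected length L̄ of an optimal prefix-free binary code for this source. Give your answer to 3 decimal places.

Repeatedly combine the two least-probable nodes; the expected code length is the sum of the merged weights.
merge 1/24 + 1/16 → 5/48
merge 1/12 + 5/48 → 3/16
merge 3/16 + 5/24 → 19/48
merge 1/4 + 17/48 → 29/48
merge 19/48 + 29/48 → 1
L = 5/48 + 3/16 + 19/48 + 29/48 + 1 = 55/24 ≈ 2.292 bits/symbol.

2.292 bits/symbol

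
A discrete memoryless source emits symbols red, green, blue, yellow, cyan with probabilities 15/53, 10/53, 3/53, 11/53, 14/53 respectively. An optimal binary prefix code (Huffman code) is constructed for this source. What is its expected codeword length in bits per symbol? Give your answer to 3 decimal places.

Repeatedly combine the two least-probable nodes; the expected code length is the sum of the merged weights.
merge 3/53 + 10/53 → 13/53
merge 11/53 + 13/53 → 24/53
merge 14/53 + 15/53 → 29/53
merge 24/53 + 29/53 → 1
L = 13/53 + 24/53 + 29/53 + 1 = 119/53 ≈ 2.245 bits/symbol.

2.245 bits/symbol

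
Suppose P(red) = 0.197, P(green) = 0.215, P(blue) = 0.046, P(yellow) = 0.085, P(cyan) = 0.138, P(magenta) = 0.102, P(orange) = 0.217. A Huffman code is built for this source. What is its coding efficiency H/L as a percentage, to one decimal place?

Entropy H = −Σ p log₂ p ≈ 2.6537 bits.
Huffman merges: 23/500+17/200→131/1000; 51/500+131/1000→233/1000; 69/500+197/1000→67/200; 43/200+217/1000→54/125; 233/1000+67/200→71/125; 54/125+71/125→1. L = 2699/1000 ≈ 2.6990.
Efficiency = H/L = 2.6537/2.6990 = 98.3%.

98.3%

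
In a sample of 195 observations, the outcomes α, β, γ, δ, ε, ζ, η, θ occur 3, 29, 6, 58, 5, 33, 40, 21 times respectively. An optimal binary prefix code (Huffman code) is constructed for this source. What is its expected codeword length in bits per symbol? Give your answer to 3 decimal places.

2.610 bits/symbol

Probabilities are the counts divided by 195.
Repeatedly combine the two least-probable nodes; the expected code length is the sum of the merged weights.
merge 1/65 + 1/39 → 8/195
merge 2/65 + 8/195 → 14/195
merge 14/195 + 7/65 → 7/39
merge 29/195 + 11/65 → 62/195
merge 7/39 + 8/39 → 5/13
merge 58/195 + 62/195 → 8/13
merge 5/13 + 8/13 → 1
L = 8/195 + 14/195 + 7/39 + 62/195 + 5/13 + 8/13 + 1 = 509/195 ≈ 2.610 bits/symbol.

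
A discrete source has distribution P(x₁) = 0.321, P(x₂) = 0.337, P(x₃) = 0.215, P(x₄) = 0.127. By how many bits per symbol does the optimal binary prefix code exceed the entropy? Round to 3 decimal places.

0.090 bits

Entropy H = −Σ p log₂ p ≈ 1.9099 bits.
Huffman merges: 127/1000+43/200→171/500; 321/1000+337/1000→329/500; 171/500+329/500→1. L = 2 ≈ 2.0000.
L − H = 2.0000 − 1.9099 = 0.090 bits.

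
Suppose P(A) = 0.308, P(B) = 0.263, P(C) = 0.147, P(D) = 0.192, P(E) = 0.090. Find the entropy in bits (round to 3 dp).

H = −Σ pᵢ log₂ pᵢ.
−0.308·log₂(0.308) = 0.5233
−0.263·log₂(0.263) = 0.5068
−0.147·log₂(0.147) = 0.4066
−0.192·log₂(0.192) = 0.4571
−0.090·log₂(0.090) = 0.3127
Sum ≈ 2.2064 → 2.206 bits.

2.206 bits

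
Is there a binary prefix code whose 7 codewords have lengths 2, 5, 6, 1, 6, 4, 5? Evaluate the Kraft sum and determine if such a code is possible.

0.90625; yes

With common denominator 2^6 = 64: Σ 2^(−ℓᵢ) = 16/64 + 2/64 + 1/64 + 32/64 + 1/64 + 4/64 + 2/64 = 58/64 = 0.90625.
Kraft's inequality requires Σ ≤ 1; here Σ = 0.90625 ≤ 1, so such a prefix code exists.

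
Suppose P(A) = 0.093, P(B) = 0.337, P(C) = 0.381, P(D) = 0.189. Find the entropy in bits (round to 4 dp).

H = −Σ pᵢ log₂ pᵢ.
−0.093·log₂(0.093) = 0.3187
−0.337·log₂(0.337) = 0.5288
−0.381·log₂(0.381) = 0.5304
−0.189·log₂(0.189) = 0.4543
Sum ≈ 1.8322 → 1.8322 bits.

1.8322 bits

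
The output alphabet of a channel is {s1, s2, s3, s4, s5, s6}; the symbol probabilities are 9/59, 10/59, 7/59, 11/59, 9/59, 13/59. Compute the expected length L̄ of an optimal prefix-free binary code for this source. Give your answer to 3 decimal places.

Repeatedly combine the two least-probable nodes; the expected code length is the sum of the merged weights.
merge 7/59 + 9/59 → 16/59
merge 9/59 + 10/59 → 19/59
merge 11/59 + 13/59 → 24/59
merge 16/59 + 19/59 → 35/59
merge 24/59 + 35/59 → 1
L = 16/59 + 19/59 + 24/59 + 35/59 + 1 = 153/59 ≈ 2.593 bits/symbol.

2.593 bits/symbol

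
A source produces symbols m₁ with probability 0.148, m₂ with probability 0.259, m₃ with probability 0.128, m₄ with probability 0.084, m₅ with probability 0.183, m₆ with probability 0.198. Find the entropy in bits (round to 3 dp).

2.503 bits

H = −Σ pᵢ log₂ pᵢ.
−0.148·log₂(0.148) = 0.4079
−0.259·log₂(0.259) = 0.5048
−0.128·log₂(0.128) = 0.3796
−0.084·log₂(0.084) = 0.3002
−0.183·log₂(0.183) = 0.4484
−0.198·log₂(0.198) = 0.4626
Sum ≈ 2.5035 → 2.503 bits.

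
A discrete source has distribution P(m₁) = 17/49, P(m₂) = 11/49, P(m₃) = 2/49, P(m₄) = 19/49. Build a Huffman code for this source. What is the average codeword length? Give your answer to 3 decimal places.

1.878 bits/symbol

Repeatedly combine the two least-probable nodes; the expected code length is the sum of the merged weights.
merge 2/49 + 11/49 → 13/49
merge 13/49 + 17/49 → 30/49
merge 19/49 + 30/49 → 1
L = 13/49 + 30/49 + 1 = 92/49 ≈ 1.878 bits/symbol.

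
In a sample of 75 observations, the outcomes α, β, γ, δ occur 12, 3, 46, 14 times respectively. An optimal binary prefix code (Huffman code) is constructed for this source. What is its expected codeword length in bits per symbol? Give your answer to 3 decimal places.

1.587 bits/symbol

Probabilities are the counts divided by 75.
Repeatedly combine the two least-probable nodes; the expected code length is the sum of the merged weights.
merge 1/25 + 4/25 → 1/5
merge 14/75 + 1/5 → 29/75
merge 29/75 + 46/75 → 1
L = 1/5 + 29/75 + 1 = 119/75 ≈ 1.587 bits/symbol.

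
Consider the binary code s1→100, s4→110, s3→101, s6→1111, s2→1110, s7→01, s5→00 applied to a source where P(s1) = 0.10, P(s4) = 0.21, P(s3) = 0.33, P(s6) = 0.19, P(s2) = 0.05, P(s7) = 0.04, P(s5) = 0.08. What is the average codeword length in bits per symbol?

L̄ = Σ pᵢ·ℓᵢ = 0.10·3 + 0.21·3 + 0.33·3 + 0.19·4 + 0.05·4 + 0.04·2 + 0.08·2 = 3.12 bits/symbol.

3.12 bits/symbol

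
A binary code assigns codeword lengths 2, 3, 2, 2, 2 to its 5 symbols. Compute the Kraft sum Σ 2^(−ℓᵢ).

1.125

With common denominator 2^3 = 8: Σ 2^(−ℓᵢ) = 2/8 + 1/8 + 2/8 + 2/8 + 2/8 = 9/8 = 1.125.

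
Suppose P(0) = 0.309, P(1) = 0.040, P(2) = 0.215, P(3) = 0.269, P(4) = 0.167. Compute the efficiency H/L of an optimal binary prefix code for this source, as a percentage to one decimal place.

Entropy H = −Σ p log₂ p ≈ 2.1269 bits.
Huffman merges: 1/25+167/1000→207/1000; 207/1000+43/200→211/500; 269/1000+309/1000→289/500; 211/500+289/500→1. L = 2207/1000 ≈ 2.2070.
Efficiency = H/L = 2.1269/2.2070 = 96.4%.

96.4%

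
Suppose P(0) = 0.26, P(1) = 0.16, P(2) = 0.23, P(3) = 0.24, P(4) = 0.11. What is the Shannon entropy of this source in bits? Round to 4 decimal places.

H = −Σ pᵢ log₂ pᵢ.
−0.26·log₂(0.26) = 0.5053
−0.16·log₂(0.16) = 0.4230
−0.23·log₂(0.23) = 0.4877
−0.24·log₂(0.24) = 0.4941
−0.11·log₂(0.11) = 0.3503
Sum ≈ 2.2604 → 2.2604 bits.

2.2604 bits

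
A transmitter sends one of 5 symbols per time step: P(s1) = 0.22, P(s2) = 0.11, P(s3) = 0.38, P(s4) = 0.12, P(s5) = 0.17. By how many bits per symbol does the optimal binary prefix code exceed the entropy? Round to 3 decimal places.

Entropy H = −Σ p log₂ p ≈ 2.1630 bits.
Huffman merges: 11/100+3/25→23/100; 17/100+11/50→39/100; 23/100+19/50→61/100; 39/100+61/100→1. L = 223/100 ≈ 2.2300.
L − H = 2.2300 − 2.1630 = 0.067 bits.

0.067 bits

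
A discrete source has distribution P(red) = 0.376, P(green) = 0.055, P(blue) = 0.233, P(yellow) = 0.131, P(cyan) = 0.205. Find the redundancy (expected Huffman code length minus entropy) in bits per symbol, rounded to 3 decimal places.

0.083 bits

Entropy H = −Σ p log₂ p ≈ 2.1033 bits.
Huffman merges: 11/200+131/1000→93/500; 93/500+41/200→391/1000; 233/1000+47/125→609/1000; 391/1000+609/1000→1. L = 1093/500 ≈ 2.1860.
L − H = 2.1860 − 2.1033 = 0.083 bits.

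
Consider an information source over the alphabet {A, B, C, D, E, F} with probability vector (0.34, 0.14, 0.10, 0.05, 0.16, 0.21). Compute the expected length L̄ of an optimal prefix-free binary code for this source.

Repeatedly combine the two least-probable nodes; the expected code length is the sum of the merged weights.
merge 1/20 + 1/10 → 3/20
merge 7/50 + 3/20 → 29/100
merge 4/25 + 21/100 → 37/100
merge 29/100 + 17/50 → 63/100
merge 37/100 + 63/100 → 1
L = 3/20 + 29/100 + 37/100 + 63/100 + 1 = 61/25 = 2.44 bits/symbol.

2.44 bits/symbol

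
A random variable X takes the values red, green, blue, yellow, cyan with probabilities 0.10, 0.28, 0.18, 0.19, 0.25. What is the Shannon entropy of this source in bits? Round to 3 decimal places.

2.247 bits

H = −Σ pᵢ log₂ pᵢ.
−0.10·log₂(0.10) = 0.3322
−0.28·log₂(0.28) = 0.5142
−0.18·log₂(0.18) = 0.4453
−0.19·log₂(0.19) = 0.4552
−0.25·log₂(0.25) = 0.5000
Sum ≈ 2.2469 → 2.247 bits.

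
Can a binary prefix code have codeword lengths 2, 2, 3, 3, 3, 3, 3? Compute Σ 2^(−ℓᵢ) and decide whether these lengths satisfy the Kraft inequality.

With common denominator 2^3 = 8: Σ 2^(−ℓᵢ) = 2/8 + 2/8 + 1/8 + 1/8 + 1/8 + 1/8 + 1/8 = 9/8 = 1.125.
Kraft's inequality requires Σ ≤ 1; here Σ = 1.125 > 1, so no such prefix code exists.

1.125; no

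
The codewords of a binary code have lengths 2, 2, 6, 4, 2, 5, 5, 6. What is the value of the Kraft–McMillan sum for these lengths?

0.90625

With common denominator 2^6 = 64: Σ 2^(−ℓᵢ) = 16/64 + 16/64 + 1/64 + 4/64 + 16/64 + 2/64 + 2/64 + 1/64 = 58/64 = 0.90625.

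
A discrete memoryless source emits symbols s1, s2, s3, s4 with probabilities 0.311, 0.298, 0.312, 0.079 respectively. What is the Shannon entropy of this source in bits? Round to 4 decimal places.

1.8581 bits

H = −Σ pᵢ log₂ pᵢ.
−0.311·log₂(0.311) = 0.5240
−0.298·log₂(0.298) = 0.5205
−0.312·log₂(0.312) = 0.5243
−0.079·log₂(0.079) = 0.2893
Sum ≈ 1.8581 → 1.8581 bits.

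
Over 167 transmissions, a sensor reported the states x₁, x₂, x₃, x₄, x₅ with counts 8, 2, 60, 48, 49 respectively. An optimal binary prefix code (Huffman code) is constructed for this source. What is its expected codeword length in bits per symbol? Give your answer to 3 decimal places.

2.048 bits/symbol

Probabilities are the counts divided by 167.
Repeatedly combine the two least-probable nodes; the expected code length is the sum of the merged weights.
merge 2/167 + 8/167 → 10/167
merge 10/167 + 48/167 → 58/167
merge 49/167 + 58/167 → 107/167
merge 60/167 + 107/167 → 1
L = 10/167 + 58/167 + 107/167 + 1 = 342/167 ≈ 2.048 bits/symbol.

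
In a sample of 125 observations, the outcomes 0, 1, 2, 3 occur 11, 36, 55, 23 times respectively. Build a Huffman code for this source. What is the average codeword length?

1.832 bits/symbol

Probabilities are the counts divided by 125.
Repeatedly combine the two least-probable nodes; the expected code length is the sum of the merged weights.
merge 11/125 + 23/125 → 34/125
merge 34/125 + 36/125 → 14/25
merge 11/25 + 14/25 → 1
L = 34/125 + 14/25 + 1 = 229/125 = 1.832 bits/symbol.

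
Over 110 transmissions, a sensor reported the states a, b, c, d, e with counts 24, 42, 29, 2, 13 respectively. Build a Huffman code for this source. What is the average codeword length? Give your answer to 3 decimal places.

Probabilities are the counts divided by 110.
Repeatedly combine the two least-probable nodes; the expected code length is the sum of the merged weights.
merge 1/55 + 13/110 → 3/22
merge 3/22 + 12/55 → 39/110
merge 29/110 + 39/110 → 34/55
merge 21/55 + 34/55 → 1
L = 3/22 + 39/110 + 34/55 + 1 = 116/55 ≈ 2.109 bits/symbol.

2.109 bits/symbol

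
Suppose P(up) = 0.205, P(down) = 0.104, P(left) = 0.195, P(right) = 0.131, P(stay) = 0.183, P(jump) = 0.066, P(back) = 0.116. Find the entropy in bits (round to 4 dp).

H = −Σ pᵢ log₂ pᵢ.
−0.205·log₂(0.205) = 0.4687
−0.104·log₂(0.104) = 0.3396
−0.195·log₂(0.195) = 0.4599
−0.131·log₂(0.131) = 0.3841
−0.183·log₂(0.183) = 0.4484
−0.066·log₂(0.066) = 0.2588
−0.116·log₂(0.116) = 0.3605
Sum ≈ 2.7200 → 2.7200 bits.

2.7200 bits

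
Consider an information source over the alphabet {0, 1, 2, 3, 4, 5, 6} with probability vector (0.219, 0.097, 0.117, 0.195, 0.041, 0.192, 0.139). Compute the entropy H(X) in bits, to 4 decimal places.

H = −Σ pᵢ log₂ pᵢ.
−0.219·log₂(0.219) = 0.4798
−0.097·log₂(0.097) = 0.3265
−0.117·log₂(0.117) = 0.3622
−0.195·log₂(0.195) = 0.4599
−0.041·log₂(0.041) = 0.1889
−0.192·log₂(0.192) = 0.4571
−0.139·log₂(0.139) = 0.3957
Sum ≈ 2.6701 → 2.6701 bits.

2.6701 bits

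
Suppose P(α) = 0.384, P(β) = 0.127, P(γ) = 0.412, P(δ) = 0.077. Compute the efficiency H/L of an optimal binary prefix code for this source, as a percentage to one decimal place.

Entropy H = −Σ p log₂ p ≈ 1.7202 bits.
Huffman merges: 77/1000+127/1000→51/250; 51/250+48/125→147/250; 103/250+147/250→1. L = 224/125 ≈ 1.7920.
Efficiency = H/L = 1.7202/1.7920 = 96.0%.

96.0%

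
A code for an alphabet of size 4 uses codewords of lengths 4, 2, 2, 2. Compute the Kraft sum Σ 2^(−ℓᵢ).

With common denominator 2^4 = 16: Σ 2^(−ℓᵢ) = 1/16 + 4/16 + 4/16 + 4/16 = 13/16 = 0.8125.

0.8125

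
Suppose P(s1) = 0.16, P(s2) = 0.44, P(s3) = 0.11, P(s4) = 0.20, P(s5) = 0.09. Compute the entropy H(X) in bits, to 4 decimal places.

2.0715 bits

H = −Σ pᵢ log₂ pᵢ.
−0.16·log₂(0.16) = 0.4230
−0.44·log₂(0.44) = 0.5211
−0.11·log₂(0.11) = 0.3503
−0.20·log₂(0.20) = 0.4644
−0.09·log₂(0.09) = 0.3127
Sum ≈ 2.0715 → 2.0715 bits.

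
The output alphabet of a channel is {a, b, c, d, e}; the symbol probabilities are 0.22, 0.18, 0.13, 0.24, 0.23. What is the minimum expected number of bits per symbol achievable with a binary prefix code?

2.31 bits/symbol

Repeatedly combine the two least-probable nodes; the expected code length is the sum of the merged weights.
merge 13/100 + 9/50 → 31/100
merge 11/50 + 23/100 → 9/20
merge 6/25 + 31/100 → 11/20
merge 9/20 + 11/20 → 1
L = 31/100 + 9/20 + 11/20 + 1 = 231/100 = 2.31 bits/symbol.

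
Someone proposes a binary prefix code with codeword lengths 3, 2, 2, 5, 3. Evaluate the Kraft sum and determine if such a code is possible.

With common denominator 2^5 = 32: Σ 2^(−ℓᵢ) = 4/32 + 8/32 + 8/32 + 1/32 + 4/32 = 25/32 = 0.78125.
Kraft's inequality requires Σ ≤ 1; here Σ = 0.78125 ≤ 1, so such a prefix code exists.

0.78125; yes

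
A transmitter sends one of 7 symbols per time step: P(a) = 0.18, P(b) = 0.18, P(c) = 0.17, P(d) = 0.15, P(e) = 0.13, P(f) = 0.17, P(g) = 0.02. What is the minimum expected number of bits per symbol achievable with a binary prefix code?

2.79 bits/symbol

Repeatedly combine the two least-probable nodes; the expected code length is the sum of the merged weights.
merge 1/50 + 13/100 → 3/20
merge 3/20 + 3/20 → 3/10
merge 17/100 + 17/100 → 17/50
merge 9/50 + 9/50 → 9/25
merge 3/10 + 17/50 → 16/25
merge 9/25 + 16/25 → 1
L = 3/20 + 3/10 + 17/50 + 9/25 + 16/25 + 1 = 279/100 = 2.79 bits/symbol.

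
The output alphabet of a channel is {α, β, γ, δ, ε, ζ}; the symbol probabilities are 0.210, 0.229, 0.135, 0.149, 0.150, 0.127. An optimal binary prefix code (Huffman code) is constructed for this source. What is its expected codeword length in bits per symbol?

2.561 bits/symbol

Repeatedly combine the two least-probable nodes; the expected code length is the sum of the merged weights.
merge 127/1000 + 27/200 → 131/500
merge 149/1000 + 3/20 → 299/1000
merge 21/100 + 229/1000 → 439/1000
merge 131/500 + 299/1000 → 561/1000
merge 439/1000 + 561/1000 → 1
L = 131/500 + 299/1000 + 439/1000 + 561/1000 + 1 = 2561/1000 = 2.561 bits/symbol.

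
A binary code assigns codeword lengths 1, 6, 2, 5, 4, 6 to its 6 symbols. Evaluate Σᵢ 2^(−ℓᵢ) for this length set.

0.875

With common denominator 2^6 = 64: Σ 2^(−ℓᵢ) = 32/64 + 1/64 + 16/64 + 2/64 + 4/64 + 1/64 = 56/64 = 0.875.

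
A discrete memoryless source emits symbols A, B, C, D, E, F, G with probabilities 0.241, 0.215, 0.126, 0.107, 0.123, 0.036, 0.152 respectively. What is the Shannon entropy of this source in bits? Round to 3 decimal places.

H = −Σ pᵢ log₂ pᵢ.
−0.241·log₂(0.241) = 0.4947
−0.215·log₂(0.215) = 0.4768
−0.126·log₂(0.126) = 0.3766
−0.107·log₂(0.107) = 0.3450
−0.123·log₂(0.123) = 0.3719
−0.036·log₂(0.036) = 0.1727
−0.152·log₂(0.152) = 0.4131
Sum ≈ 2.6507 → 2.651 bits.

2.651 bits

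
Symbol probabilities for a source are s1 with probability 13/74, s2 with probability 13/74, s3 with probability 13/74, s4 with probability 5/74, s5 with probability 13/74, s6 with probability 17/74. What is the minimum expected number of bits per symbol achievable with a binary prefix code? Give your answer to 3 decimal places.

Repeatedly combine the two least-probable nodes; the expected code length is the sum of the merged weights.
merge 5/74 + 13/74 → 9/37
merge 13/74 + 13/74 → 13/37
merge 13/74 + 17/74 → 15/37
merge 9/37 + 13/37 → 22/37
merge 15/37 + 22/37 → 1
L = 9/37 + 13/37 + 15/37 + 22/37 + 1 = 96/37 ≈ 2.595 bits/symbol.

2.595 bits/symbol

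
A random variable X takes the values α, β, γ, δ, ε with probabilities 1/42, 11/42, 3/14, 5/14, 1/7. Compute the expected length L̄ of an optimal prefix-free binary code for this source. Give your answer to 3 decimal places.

Repeatedly combine the two least-probable nodes; the expected code length is the sum of the merged weights.
merge 1/42 + 1/7 → 1/6
merge 1/6 + 3/14 → 8/21
merge 11/42 + 5/14 → 13/21
merge 8/21 + 13/21 → 1
L = 1/6 + 8/21 + 13/21 + 1 = 13/6 ≈ 2.167 bits/symbol.

2.167 bits/symbol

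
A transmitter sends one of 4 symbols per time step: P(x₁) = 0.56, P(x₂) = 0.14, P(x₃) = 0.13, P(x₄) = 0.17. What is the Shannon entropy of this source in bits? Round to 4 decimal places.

H = −Σ pᵢ log₂ pᵢ.
−0.56·log₂(0.56) = 0.4684
−0.14·log₂(0.14) = 0.3971
−0.13·log₂(0.13) = 0.3826
−0.17·log₂(0.17) = 0.4346
Sum ≈ 1.6828 → 1.6828 bits.

1.6828 bits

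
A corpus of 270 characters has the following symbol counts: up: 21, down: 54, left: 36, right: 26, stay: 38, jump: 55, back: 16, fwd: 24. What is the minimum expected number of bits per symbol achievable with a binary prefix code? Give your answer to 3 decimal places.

2.919 bits/symbol

Probabilities are the counts divided by 270.
Repeatedly combine the two least-probable nodes; the expected code length is the sum of the merged weights.
merge 8/135 + 7/90 → 37/270
merge 4/45 + 13/135 → 5/27
merge 2/15 + 37/270 → 73/270
merge 19/135 + 5/27 → 44/135
merge 1/5 + 11/54 → 109/270
merge 73/270 + 44/135 → 161/270
merge 109/270 + 161/270 → 1
L = 37/270 + 5/27 + 73/270 + 44/135 + 109/270 + 161/270 + 1 = 394/135 ≈ 2.919 bits/symbol.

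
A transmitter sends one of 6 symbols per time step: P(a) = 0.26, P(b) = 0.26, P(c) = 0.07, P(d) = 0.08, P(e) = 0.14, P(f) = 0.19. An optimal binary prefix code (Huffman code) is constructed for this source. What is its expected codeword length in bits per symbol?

2.44 bits/symbol

Repeatedly combine the two least-probable nodes; the expected code length is the sum of the merged weights.
merge 7/100 + 2/25 → 3/20
merge 7/50 + 3/20 → 29/100
merge 19/100 + 13/50 → 9/20
merge 13/50 + 29/100 → 11/20
merge 9/20 + 11/20 → 1
L = 3/20 + 29/100 + 9/20 + 11/20 + 1 = 61/25 = 2.44 bits/symbol.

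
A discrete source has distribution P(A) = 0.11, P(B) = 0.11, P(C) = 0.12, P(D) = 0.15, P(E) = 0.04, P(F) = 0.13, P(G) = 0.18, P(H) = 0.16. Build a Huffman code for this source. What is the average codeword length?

Repeatedly combine the two least-probable nodes; the expected code length is the sum of the merged weights.
merge 1/25 + 11/100 → 3/20
merge 11/100 + 3/25 → 23/100
merge 13/100 + 3/20 → 7/25
merge 3/20 + 4/25 → 31/100
merge 9/50 + 23/100 → 41/100
merge 7/25 + 31/100 → 59/100
merge 41/100 + 59/100 → 1
L = 3/20 + 23/100 + 7/25 + 31/100 + 41/100 + 59/100 + 1 = 297/100 = 2.97 bits/symbol.

2.97 bits/symbol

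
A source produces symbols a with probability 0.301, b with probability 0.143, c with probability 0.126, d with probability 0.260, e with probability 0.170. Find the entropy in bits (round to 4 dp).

H = −Σ pᵢ log₂ pᵢ.
−0.301·log₂(0.301) = 0.5214
−0.143·log₂(0.143) = 0.4012
−0.126·log₂(0.126) = 0.3766
−0.260·log₂(0.260) = 0.5053
−0.170·log₂(0.170) = 0.4346
Sum ≈ 2.2391 → 2.2391 bits.

2.2391 bits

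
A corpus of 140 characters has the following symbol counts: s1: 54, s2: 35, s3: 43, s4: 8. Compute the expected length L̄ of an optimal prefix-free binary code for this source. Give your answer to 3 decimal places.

1.921 bits/symbol

Probabilities are the counts divided by 140.
Repeatedly combine the two least-probable nodes; the expected code length is the sum of the merged weights.
merge 2/35 + 1/4 → 43/140
merge 43/140 + 43/140 → 43/70
merge 27/70 + 43/70 → 1
L = 43/140 + 43/70 + 1 = 269/140 ≈ 1.921 bits/symbol.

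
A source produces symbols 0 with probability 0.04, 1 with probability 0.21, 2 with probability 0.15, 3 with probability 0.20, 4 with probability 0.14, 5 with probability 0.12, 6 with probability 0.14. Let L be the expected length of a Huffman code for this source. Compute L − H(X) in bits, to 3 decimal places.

Entropy H = −Σ p log₂ p ≈ 2.6948 bits.
Huffman merges: 1/25+3/25→4/25; 7/50+7/50→7/25; 3/20+4/25→31/100; 1/5+21/100→41/100; 7/25+31/100→59/100; 41/100+59/100→1. L = 11/4 ≈ 2.7500.
L − H = 2.7500 − 2.6948 = 0.055 bits.

0.055 bits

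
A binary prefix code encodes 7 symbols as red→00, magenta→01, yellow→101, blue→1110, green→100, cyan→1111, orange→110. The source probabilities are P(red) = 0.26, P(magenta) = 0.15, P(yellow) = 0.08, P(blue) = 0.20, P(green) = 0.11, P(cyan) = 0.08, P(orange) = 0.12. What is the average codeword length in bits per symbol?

2.87 bits/symbol

L̄ = Σ pᵢ·ℓᵢ = 0.26·2 + 0.15·2 + 0.08·3 + 0.20·4 + 0.11·3 + 0.08·4 + 0.12·3 = 2.87 bits/symbol.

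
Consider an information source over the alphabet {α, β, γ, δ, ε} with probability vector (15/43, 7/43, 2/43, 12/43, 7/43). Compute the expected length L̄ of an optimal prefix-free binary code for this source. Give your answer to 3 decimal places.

Repeatedly combine the two least-probable nodes; the expected code length is the sum of the merged weights.
merge 2/43 + 7/43 → 9/43
merge 7/43 + 9/43 → 16/43
merge 12/43 + 15/43 → 27/43
merge 16/43 + 27/43 → 1
L = 9/43 + 16/43 + 27/43 + 1 = 95/43 ≈ 2.209 bits/symbol.

2.209 bits/symbol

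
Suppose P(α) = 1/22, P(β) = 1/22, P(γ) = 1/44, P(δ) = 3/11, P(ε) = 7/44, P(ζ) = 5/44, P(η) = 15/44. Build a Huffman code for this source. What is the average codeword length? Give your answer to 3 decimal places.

Repeatedly combine the two least-probable nodes; the expected code length is the sum of the merged weights.
merge 1/44 + 1/22 → 3/44
merge 1/22 + 3/44 → 5/44
merge 5/44 + 5/44 → 5/22
merge 7/44 + 5/22 → 17/44
merge 3/11 + 15/44 → 27/44
merge 17/44 + 27/44 → 1
L = 3/44 + 5/44 + 5/22 + 17/44 + 27/44 + 1 = 53/22 ≈ 2.409 bits/symbol.

2.409 bits/symbol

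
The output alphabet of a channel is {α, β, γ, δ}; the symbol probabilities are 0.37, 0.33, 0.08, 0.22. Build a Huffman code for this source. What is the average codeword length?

Repeatedly combine the two least-probable nodes; the expected code length is the sum of the merged weights.
merge 2/25 + 11/50 → 3/10
merge 3/10 + 33/100 → 63/100
merge 37/100 + 63/100 → 1
L = 3/10 + 63/100 + 1 = 193/100 = 1.93 bits/symbol.

1.93 bits/symbol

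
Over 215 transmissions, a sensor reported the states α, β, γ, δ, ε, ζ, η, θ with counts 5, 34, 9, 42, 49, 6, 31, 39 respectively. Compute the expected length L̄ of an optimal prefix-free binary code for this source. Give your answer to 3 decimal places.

2.721 bits/symbol

Probabilities are the counts divided by 215.
Repeatedly combine the two least-probable nodes; the expected code length is the sum of the merged weights.
merge 1/43 + 6/215 → 11/215
merge 9/215 + 11/215 → 4/43
merge 4/43 + 31/215 → 51/215
merge 34/215 + 39/215 → 73/215
merge 42/215 + 49/215 → 91/215
merge 51/215 + 73/215 → 124/215
merge 91/215 + 124/215 → 1
L = 11/215 + 4/43 + 51/215 + 73/215 + 91/215 + 124/215 + 1 = 117/43 ≈ 2.721 bits/symbol.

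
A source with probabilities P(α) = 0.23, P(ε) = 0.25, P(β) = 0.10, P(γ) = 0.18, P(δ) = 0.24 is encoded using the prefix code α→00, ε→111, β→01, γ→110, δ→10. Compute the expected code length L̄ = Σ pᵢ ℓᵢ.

2.43 bits/symbol

L̄ = Σ pᵢ·ℓᵢ = 0.23·2 + 0.25·3 + 0.10·2 + 0.18·3 + 0.24·2 = 2.43 bits/symbol.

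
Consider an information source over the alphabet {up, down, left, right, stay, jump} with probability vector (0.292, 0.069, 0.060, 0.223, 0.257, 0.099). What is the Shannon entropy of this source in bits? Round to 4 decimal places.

H = −Σ pᵢ log₂ pᵢ.
−0.292·log₂(0.292) = 0.5186
−0.069·log₂(0.069) = 0.2662
−0.060·log₂(0.060) = 0.2435
−0.223·log₂(0.223) = 0.4828
−0.257·log₂(0.257) = 0.5038
−0.099·log₂(0.099) = 0.3303
Sum ≈ 2.3451 → 2.3451 bits.

2.3451 bits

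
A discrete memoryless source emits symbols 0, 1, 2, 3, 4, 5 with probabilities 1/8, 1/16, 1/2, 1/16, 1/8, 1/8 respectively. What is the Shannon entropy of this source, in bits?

2.125 bits

Each probability is a power of 1/2, so log₂(1/p) is an integer.
H = Σ p·log₂(1/p) = 1/8·3 + 1/16·4 + 1/2·1 + 1/16·4 + 1/8·3 + 1/8·3 = 2.125 bits.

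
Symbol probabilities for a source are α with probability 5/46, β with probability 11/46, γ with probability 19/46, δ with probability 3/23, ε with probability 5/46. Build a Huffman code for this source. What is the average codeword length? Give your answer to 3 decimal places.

Repeatedly combine the two least-probable nodes; the expected code length is the sum of the merged weights.
merge 5/46 + 5/46 → 5/23
merge 3/23 + 5/23 → 8/23
merge 11/46 + 8/23 → 27/46
merge 19/46 + 27/46 → 1
L = 5/23 + 8/23 + 27/46 + 1 = 99/46 ≈ 2.152 bits/symbol.

2.152 bits/symbol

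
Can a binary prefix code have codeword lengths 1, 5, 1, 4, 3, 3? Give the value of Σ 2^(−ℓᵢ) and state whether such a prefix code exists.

1.34375; no

With common denominator 2^5 = 32: Σ 2^(−ℓᵢ) = 16/32 + 1/32 + 16/32 + 2/32 + 4/32 + 4/32 = 43/32 = 1.34375.
Kraft's inequality requires Σ ≤ 1; here Σ = 1.34375 > 1, so no such prefix code exists.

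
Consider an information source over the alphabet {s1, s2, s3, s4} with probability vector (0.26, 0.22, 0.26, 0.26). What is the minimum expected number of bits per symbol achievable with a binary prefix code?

Repeatedly combine the two least-probable nodes; the expected code length is the sum of the merged weights.
merge 11/50 + 13/50 → 12/25
merge 13/50 + 13/50 → 13/25
merge 12/25 + 13/25 → 1
L = 12/25 + 13/25 + 1 = 2 bits/symbol.

2 bits/symbol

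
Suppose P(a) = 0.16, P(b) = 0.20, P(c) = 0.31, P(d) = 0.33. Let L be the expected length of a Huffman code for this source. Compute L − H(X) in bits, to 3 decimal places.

Entropy H = −Σ p log₂ p ≈ 1.9390 bits.
Huffman merges: 4/25+1/5→9/25; 31/100+33/100→16/25; 9/25+16/25→1. L = 2 ≈ 2.0000.
L − H = 2.0000 − 1.9390 = 0.061 bits.

0.061 bits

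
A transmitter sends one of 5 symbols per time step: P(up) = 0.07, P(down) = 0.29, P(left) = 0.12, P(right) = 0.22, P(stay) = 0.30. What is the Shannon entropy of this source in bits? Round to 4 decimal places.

2.1552 bits

H = −Σ pᵢ log₂ pᵢ.
−0.07·log₂(0.07) = 0.2686
−0.29·log₂(0.29) = 0.5179
−0.12·log₂(0.12) = 0.3671
−0.22·log₂(0.22) = 0.4806
−0.30·log₂(0.30) = 0.5211
Sum ≈ 2.1552 → 2.1552 bits.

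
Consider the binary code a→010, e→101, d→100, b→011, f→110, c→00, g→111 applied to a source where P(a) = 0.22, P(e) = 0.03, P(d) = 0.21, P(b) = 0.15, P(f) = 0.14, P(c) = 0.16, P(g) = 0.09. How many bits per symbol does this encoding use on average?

L̄ = Σ pᵢ·ℓᵢ = 0.22·3 + 0.03·3 + 0.21·3 + 0.15·3 + 0.14·3 + 0.16·2 + 0.09·3 = 2.84 bits/symbol.

2.84 bits/symbol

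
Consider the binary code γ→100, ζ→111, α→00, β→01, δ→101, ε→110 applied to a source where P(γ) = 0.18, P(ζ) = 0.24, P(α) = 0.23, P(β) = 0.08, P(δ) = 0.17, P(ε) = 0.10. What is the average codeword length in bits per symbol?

L̄ = Σ pᵢ·ℓᵢ = 0.18·3 + 0.24·3 + 0.23·2 + 0.08·2 + 0.17·3 + 0.10·3 = 2.69 bits/symbol.

2.69 bits/symbol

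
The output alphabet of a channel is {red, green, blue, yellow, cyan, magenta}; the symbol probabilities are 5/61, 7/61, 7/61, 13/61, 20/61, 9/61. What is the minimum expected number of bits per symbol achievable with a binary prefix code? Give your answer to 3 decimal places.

2.459 bits/symbol

Repeatedly combine the two least-probable nodes; the expected code length is the sum of the merged weights.
merge 5/61 + 7/61 → 12/61
merge 7/61 + 9/61 → 16/61
merge 12/61 + 13/61 → 25/61
merge 16/61 + 20/61 → 36/61
merge 25/61 + 36/61 → 1
L = 12/61 + 16/61 + 25/61 + 36/61 + 1 = 150/61 ≈ 2.459 bits/symbol.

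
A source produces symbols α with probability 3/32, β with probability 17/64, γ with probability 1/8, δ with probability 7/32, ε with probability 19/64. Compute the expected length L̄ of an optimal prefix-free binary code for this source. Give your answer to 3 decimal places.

2.219 bits/symbol

Repeatedly combine the two least-probable nodes; the expected code length is the sum of the merged weights.
merge 3/32 + 1/8 → 7/32
merge 7/32 + 7/32 → 7/16
merge 17/64 + 19/64 → 9/16
merge 7/16 + 9/16 → 1
L = 7/32 + 7/16 + 9/16 + 1 = 71/32 ≈ 2.219 bits/symbol.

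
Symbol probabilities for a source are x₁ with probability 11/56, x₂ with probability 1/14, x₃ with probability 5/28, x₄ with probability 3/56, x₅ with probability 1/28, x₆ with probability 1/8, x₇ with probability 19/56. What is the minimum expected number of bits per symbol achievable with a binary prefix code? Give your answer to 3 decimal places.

Repeatedly combine the two least-probable nodes; the expected code length is the sum of the merged weights.
merge 1/28 + 3/56 → 5/56
merge 1/14 + 5/56 → 9/56
merge 1/8 + 9/56 → 2/7
merge 5/28 + 11/56 → 3/8
merge 2/7 + 19/56 → 5/8
merge 3/8 + 5/8 → 1
L = 5/56 + 9/56 + 2/7 + 3/8 + 5/8 + 1 = 71/28 ≈ 2.536 bits/symbol.

2.536 bits/symbol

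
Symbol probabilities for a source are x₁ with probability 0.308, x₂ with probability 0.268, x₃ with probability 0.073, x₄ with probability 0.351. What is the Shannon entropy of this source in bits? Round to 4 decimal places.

H = −Σ pᵢ log₂ pᵢ.
−0.308·log₂(0.308) = 0.5233
−0.268·log₂(0.268) = 0.5091
−0.073·log₂(0.073) = 0.2756
−0.351·log₂(0.351) = 0.5302
Sum ≈ 1.8382 → 1.8382 bits.

1.8382 bits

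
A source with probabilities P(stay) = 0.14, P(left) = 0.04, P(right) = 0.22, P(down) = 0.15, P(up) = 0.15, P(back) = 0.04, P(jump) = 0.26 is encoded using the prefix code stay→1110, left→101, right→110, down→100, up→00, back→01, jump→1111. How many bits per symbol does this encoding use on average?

L̄ = Σ pᵢ·ℓᵢ = 0.14·4 + 0.04·3 + 0.22·3 + 0.15·3 + 0.15·2 + 0.04·2 + 0.26·4 = 3.21 bits/symbol.

3.21 bits/symbol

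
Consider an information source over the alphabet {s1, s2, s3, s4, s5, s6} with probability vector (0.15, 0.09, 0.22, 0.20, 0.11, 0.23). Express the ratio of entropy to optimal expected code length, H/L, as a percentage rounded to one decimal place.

Entropy H = −Σ p log₂ p ≈ 2.5061 bits.
Huffman merges: 9/100+11/100→1/5; 3/20+1/5→7/20; 1/5+11/50→21/50; 23/100+7/20→29/50; 21/50+29/50→1. L = 51/20 ≈ 2.5500.
Efficiency = H/L = 2.5061/2.5500 = 98.3%.

98.3%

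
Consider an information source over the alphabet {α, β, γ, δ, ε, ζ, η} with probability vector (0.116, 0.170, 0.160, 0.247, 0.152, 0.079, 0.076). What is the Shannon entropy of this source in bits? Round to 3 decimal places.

2.701 bits

H = −Σ pᵢ log₂ pᵢ.
−0.116·log₂(0.116) = 0.3605
−0.170·log₂(0.170) = 0.4346
−0.160·log₂(0.160) = 0.4230
−0.247·log₂(0.247) = 0.4983
−0.152·log₂(0.152) = 0.4131
−0.079·log₂(0.079) = 0.2893
−0.076·log₂(0.076) = 0.2826
Sum ≈ 2.7014 → 2.701 bits.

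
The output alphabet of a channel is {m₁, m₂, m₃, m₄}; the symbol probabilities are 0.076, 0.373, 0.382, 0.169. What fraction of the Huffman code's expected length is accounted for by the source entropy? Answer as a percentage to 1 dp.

95.4%

Entropy H = −Σ p log₂ p ≈ 1.7771 bits.
Huffman merges: 19/250+169/1000→49/200; 49/200+373/1000→309/500; 191/500+309/500→1. L = 1863/1000 ≈ 1.8630.
Efficiency = H/L = 1.7771/1.8630 = 95.4%.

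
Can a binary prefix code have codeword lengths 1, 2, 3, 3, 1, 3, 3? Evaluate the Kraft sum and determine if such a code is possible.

With common denominator 2^3 = 8: Σ 2^(−ℓᵢ) = 4/8 + 2/8 + 1/8 + 1/8 + 4/8 + 1/8 + 1/8 = 14/8 = 1.75.
Kraft's inequality requires Σ ≤ 1; here Σ = 1.75 > 1, so no such prefix code exists.

1.75; no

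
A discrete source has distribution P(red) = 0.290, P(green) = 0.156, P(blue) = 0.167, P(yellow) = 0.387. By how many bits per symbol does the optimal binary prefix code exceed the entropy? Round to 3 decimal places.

0.039 bits

Entropy H = −Σ p log₂ p ≈ 1.8973 bits.
Huffman merges: 39/250+167/1000→323/1000; 29/100+323/1000→613/1000; 387/1000+613/1000→1. L = 242/125 ≈ 1.9360.
L − H = 1.9360 − 1.8973 = 0.039 bits.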